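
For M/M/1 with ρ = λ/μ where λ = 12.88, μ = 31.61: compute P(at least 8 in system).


ρ = 12.88/31.61 = 0.4075
P(N ≥ n) = ρ^n = 0.4075^8 = 0.0007599

Final: 0.0007599


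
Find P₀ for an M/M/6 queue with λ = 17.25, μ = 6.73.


a = λ/μ = 17.25/6.73 = 2.5632; ρ = a/c = 0.4272
Σ_{k=0}^{5} a^k/k! (terms k=0..5) = 1.00000 + 2.56315 + 3.28487 + 2.80654 + 1.79839 + 0.92191 = 12.37486
Tail: a^6/(6!(1−ρ)) = 283.55951/(720·0.5728) = 0.68755
P₀ = 1/(12.37486 + 0.68755) = 1/13.06241 = 0.076556

Final: 0.076556


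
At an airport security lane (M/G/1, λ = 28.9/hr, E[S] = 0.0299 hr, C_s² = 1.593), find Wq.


ρ = λ·E[S] = 28.9·0.0299 = 0.8641
E[S²] = E[S]²(1+C_s²) = 0.0299²·(1+1.593) = 0.002318
Wq = λ·E[S²]/(2(1−ρ)) = 28.9·0.002318/(2·0.1359) = 0.24650 hr

Final: 0.24650 hr


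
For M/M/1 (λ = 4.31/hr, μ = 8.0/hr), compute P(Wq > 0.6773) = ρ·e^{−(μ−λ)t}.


ρ = 4.31/8.0 = 0.5387
P(Wq > t) = ρ·e^{−(μ−λ)t} = 0.5387·e^{−2.4992}
= 0.5387·0.082148 = 0.044257

Final: 0.044257


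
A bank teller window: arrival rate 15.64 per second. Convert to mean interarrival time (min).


Mean interarrival time = 1/λ = 1/15.64 second = 0.06394 second
In minutes: 0.06394 × 0.0166667 = 0.001066 min

Final: 0.001066 min


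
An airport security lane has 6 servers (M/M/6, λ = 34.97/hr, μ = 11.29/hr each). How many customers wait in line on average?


a = λ/μ = 3.0974; ρ = a/6 = 0.5162
P₀ = 0.044260
Lq = P₀·a^c·ρ / (c!·(1−ρ)²) = 0.044260·883.10052·0.5162/(720·0.23403)
= 0.11975

Final: 0.11975


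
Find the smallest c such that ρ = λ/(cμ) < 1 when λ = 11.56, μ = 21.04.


Stability requires cμ > λ ⇔ c > λ/μ.
λ/μ = 11.56/21.04 = 0.5494
Minimum integer c = ⌊0.5494⌋ + 1 = 1
Check: 1·21.04 = 21.04 > 11.56, while 0·21.04 = 0.00 ≤ 11.56

Final: 1 servers


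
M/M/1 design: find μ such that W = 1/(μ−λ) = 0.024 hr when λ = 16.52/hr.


W = 1/(μ−λ) ⇒ μ − λ = 1/W = 1/0.024 = 41.6667
μ = λ + 1/W = 16.52 + 41.6667 = 58.1867 per hr

Final: 58.1867 /hr


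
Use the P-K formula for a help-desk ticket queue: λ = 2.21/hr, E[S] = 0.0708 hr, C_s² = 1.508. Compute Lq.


ρ = λ·E[S] = 2.21·0.0708 = 0.1565
Lq = ρ²(1+C_s²)/(2(1−ρ)) = 0.02448·(1+1.508)/(2·0.8435)
= 0.02448·2.5080/1.6871 = 0.03640

Final: 0.03640


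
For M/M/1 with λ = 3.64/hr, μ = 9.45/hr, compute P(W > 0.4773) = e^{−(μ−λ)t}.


W ~ Exponential(μ−λ) for M/M/1.
μ − λ = 9.45 − 3.64 = 5.8100
P(W > t) = e^{−(μ−λ)t} = e^{−2.7731} = 0.062467

Final: 0.062467


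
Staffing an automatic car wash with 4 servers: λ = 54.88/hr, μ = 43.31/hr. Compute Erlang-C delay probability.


a = λ/μ = 1.2671; ρ = a/4 = 0.3168
P₀ = 0.280403 (from M/M/c formula)
C(c,a) = [a^c/(c!(1−ρ))]·P₀ = [2.57812/(24·0.6832)]·0.280403
= 0.15723·0.280403 = 0.044088

Final: 0.044088


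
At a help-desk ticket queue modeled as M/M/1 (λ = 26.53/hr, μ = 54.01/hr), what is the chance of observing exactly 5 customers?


ρ = 26.53/54.01 = 0.4912
P_n = (1−ρ)·ρ^n = (1 − 0.4912)·0.4912^5 = 0.5088·0.028597 = 0.014550

Final: 0.014550


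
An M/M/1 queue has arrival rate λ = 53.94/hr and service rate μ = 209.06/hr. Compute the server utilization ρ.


ρ = λ/μ = 53.94/209.06 = 0.2580

Final: 0.2580


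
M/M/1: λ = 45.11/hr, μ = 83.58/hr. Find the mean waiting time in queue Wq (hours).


ρ = 45.11/83.58 = 0.5397
Wq = ρ/(μ−λ) = 0.5397/(83.58 − 45.11) = 0.5397/38.47 = 0.01403 hr

Final: 0.01403 hr


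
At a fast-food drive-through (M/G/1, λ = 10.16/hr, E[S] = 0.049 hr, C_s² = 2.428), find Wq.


ρ = λ·E[S] = 10.16·0.049 = 0.4978
E[S²] = E[S]²(1+C_s²) = 0.049²·(1+2.428) = 0.008231
Wq = λ·E[S²]/(2(1−ρ)) = 10.16·0.008231/(2·0.5022) = 0.08326 hr

Final: 0.08326 hr


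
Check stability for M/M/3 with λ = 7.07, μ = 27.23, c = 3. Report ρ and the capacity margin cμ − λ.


Total capacity cμ = 3·27.23 = 81.69/hr
ρ = λ/(cμ) = 7.07/81.69 = 0.08655
Stable ⇔ ρ < 1: YES
Spare capacity = cμ − λ = 81.69 − 7.07 = 74.62/hr

Final: ρ = 0.08655; stable; margin = 74.62/hr


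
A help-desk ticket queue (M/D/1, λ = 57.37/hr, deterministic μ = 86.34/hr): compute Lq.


ρ = 57.37/86.34 = 0.6645
M/D/1: Lq = ρ²/(2(1−ρ)) = 0.4415/(2·0.3355) = 0.65793

Final: 0.65793


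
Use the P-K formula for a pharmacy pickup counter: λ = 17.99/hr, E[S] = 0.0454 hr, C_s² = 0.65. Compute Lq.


ρ = λ·E[S] = 17.99·0.0454 = 0.8167
Lq = ρ²(1+C_s²)/(2(1−ρ)) = 0.6671·(1+0.65)/(2·0.1833)
= 0.6671·1.6500/0.3665 = 3.00313

Final: 3.00313


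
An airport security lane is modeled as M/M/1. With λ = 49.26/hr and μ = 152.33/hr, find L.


ρ = λ/μ = 49.26/152.33 = 0.3234
L = ρ/(1−ρ) = 0.3234/(1 − 0.3234) = 0.3234/0.6766 = 0.4779

Final: 0.4779


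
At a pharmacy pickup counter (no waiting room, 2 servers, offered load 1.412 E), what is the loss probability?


B(c,a) = (a^c/c!) / Σ_{k=0}^{c} a^k/k!
a^2/2! = 0.996872
Σ terms (k=0..2): 1.00000 + 1.41200 + 0.99687 = 3.408872
B = 0.996872/3.408872 = 0.292435

Final: 0.292435


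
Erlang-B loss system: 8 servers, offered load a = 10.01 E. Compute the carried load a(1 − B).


B(8,10.01) = 0.338786 (Erlang-B)
Carried load = a(1 − B) = 10.01·(1 − 0.338786) = 10.01·0.661214 = 6.6188 E

Final: 6.6188 Erlangs


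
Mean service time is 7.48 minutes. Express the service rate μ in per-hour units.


μ = 1/(service time) in consistent units.
1 hour = 60 min, so μ = 60/7.48 = 8.0214 per hour

Final: 8.0214 /hr


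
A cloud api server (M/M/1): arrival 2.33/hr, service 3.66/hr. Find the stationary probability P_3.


ρ = 2.33/3.66 = 0.6366
P_n = (1−ρ)·ρ^n = (1 − 0.6366)·0.6366^3 = 0.3634·0.258003 = 0.093755

Final: 0.093755


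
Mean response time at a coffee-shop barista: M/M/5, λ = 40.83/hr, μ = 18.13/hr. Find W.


a = 2.2521; ρ = 0.4504; P₀ = 0.103715
Lq = P₀·a^c·ρ/(c!(1−ρ)²) = 0.07466
Wq = Lq/λ = 0.07466/40.83 = 0.001829 hr
W = Wq + 1/μ = 0.001829 + 0.05516 = 0.05699 hr

Final: 0.05699 hr


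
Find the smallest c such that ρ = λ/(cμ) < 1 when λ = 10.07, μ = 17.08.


Stability requires cμ > λ ⇔ c > λ/μ.
λ/μ = 10.07/17.08 = 0.5896
Minimum integer c = ⌊0.5896⌋ + 1 = 1
Check: 1·17.08 = 17.08 > 10.07, while 0·17.08 = 0.00 ≤ 10.07

Final: 1 servers


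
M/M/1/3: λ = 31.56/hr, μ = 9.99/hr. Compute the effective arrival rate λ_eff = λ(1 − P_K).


ρ = 3.1592; P_K = (1−ρ)ρ^3/(1−ρ^4) = 0.690391
λ_eff = λ(1 − P_K) = 31.56·(1 − 0.690391) = 31.56·0.309609 = 9.7713 /hr

Final: 9.7713 /hr


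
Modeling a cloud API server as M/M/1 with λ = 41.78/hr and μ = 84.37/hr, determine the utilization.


ρ = λ/μ = 41.78/84.37 = 0.4952

Final: 0.4952


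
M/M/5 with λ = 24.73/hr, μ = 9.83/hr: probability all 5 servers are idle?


a = λ/μ = 24.73/9.83 = 2.5158; ρ = a/c = 0.5032
Σ_{k=0}^{4} a^k/k! (terms k=0..4) = 1.00000 + 2.51577 + 3.16454 + 2.65375 + 1.66906 = 11.00312
Tail: a^5/(5!(1−ρ)) = 100.77504/(120·0.4968) = 1.69024
P₀ = 1/(11.00312 + 1.69024) = 1/12.69337 = 0.078781

Final: 0.078781


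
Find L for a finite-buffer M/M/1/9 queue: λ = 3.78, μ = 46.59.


ρ = 3.78/46.59 = 0.08113
L = ρ[1 − (K+1)ρ^K + Kρ^(K+1)] / [(1−ρ)(1−ρ^(K+1))]
Numerator: 0.08113·(1 − 10·1.523e-10 + 9·1.236e-11) = 0.081133
Denominator: (0.9189)·(1.000000) = 0.918867
L = 0.081133/0.918867 = 0.08830

Final: 0.08830


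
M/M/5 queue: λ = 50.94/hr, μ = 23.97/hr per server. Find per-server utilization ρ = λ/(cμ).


ρ = λ/(cμ) = 50.94/(5·23.97) = 50.94/119.85 = 0.4250

Final: 0.4250


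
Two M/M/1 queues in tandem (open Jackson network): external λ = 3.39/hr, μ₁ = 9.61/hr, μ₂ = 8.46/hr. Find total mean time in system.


Each node sees arrival rate λ = 3.39/hr (tandem ⇒ throughput preserved).
W₁ = 1/(μ₁−λ) = 1/(9.61−3.39) = 0.16077 hr
W₂ = 1/(μ₂−λ) = 1/(8.46−3.39) = 0.19724 hr
W_total = W₁ + W₂ = 0.16077 + 0.19724 = 0.35801 hr

Final: 0.35801 hr


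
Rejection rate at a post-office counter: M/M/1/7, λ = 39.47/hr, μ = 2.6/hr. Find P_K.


ρ = λ/μ = 39.47/2.6 = 15.1808
P_K = (1−ρ)ρ^K/(1−ρ^(K+1)) = (-14.1808·185804594.553993)/(1 − 2820656671.940813)
= -2634852077.386819/-2820656670.940813 = 0.934127

Final: 0.934127


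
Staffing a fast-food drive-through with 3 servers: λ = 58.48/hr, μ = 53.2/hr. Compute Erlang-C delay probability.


a = λ/μ = 1.0992; ρ = a/3 = 0.3664
P₀ = 0.327565 (from M/M/c formula)
C(c,a) = [a^c/(c!(1−ρ))]·P₀ = [1.32827/(6·0.6336)]·0.327565
= 0.34941·0.327565 = 0.114454

Final: 0.114454


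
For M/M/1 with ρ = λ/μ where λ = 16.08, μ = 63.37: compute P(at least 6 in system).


ρ = 16.08/63.37 = 0.2537
P(N ≥ n) = ρ^n = 0.2537^6 = 0.0002669

Final: 0.0002669


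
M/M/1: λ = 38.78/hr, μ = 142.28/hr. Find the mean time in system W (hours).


W = 1/(μ−λ) = 1/(142.28 − 38.78) = 1/103.50 = 0.009662 hr

Final: 0.009662 hr


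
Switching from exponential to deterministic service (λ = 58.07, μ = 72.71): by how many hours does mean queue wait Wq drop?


ρ = 58.07/72.71 = 0.7987
Wq(M/M/1) = ρ/(μ−λ) = 0.7987/14.64 = 0.05455 hr
Wq(M/D/1) = ρ/(2(μ−λ)) = 0.02728 hr
Savings = 0.05455 − 0.02728 = 0.02728 hr

Final: 0.02728 hr


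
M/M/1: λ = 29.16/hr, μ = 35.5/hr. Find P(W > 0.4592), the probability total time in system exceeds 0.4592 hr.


W ~ Exponential(μ−λ) for M/M/1.
μ − λ = 35.5 − 29.16 = 6.3400
P(W > t) = e^{−(μ−λ)t} = e^{−2.9113} = 0.054403

Final: 0.054403


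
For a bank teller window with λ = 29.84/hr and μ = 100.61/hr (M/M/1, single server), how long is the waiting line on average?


ρ = 29.84/100.61 = 0.2966
Lq = ρ²/(1−ρ) = 0.08797/0.7034 = 0.1251

Final: 0.1251


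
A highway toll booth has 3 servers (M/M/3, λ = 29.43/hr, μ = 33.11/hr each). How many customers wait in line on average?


a = λ/μ = 0.8889; ρ = a/3 = 0.2963
P₀ = 0.408129
Lq = P₀·a^c·ρ / (c!·(1−ρ)²) = 0.408129·0.70225·0.2963/(6·0.49521)
= 0.02858

Final: 0.02858


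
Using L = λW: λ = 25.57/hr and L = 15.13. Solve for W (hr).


W = L/λ = 15.13/25.57 = 0.5917 hr

Final: 0.5917 hr


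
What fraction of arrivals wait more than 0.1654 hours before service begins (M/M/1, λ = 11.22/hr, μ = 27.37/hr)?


ρ = 11.22/27.37 = 0.4099
P(Wq > t) = ρ·e^{−(μ−λ)t} = 0.4099·e^{−2.6712}
= 0.4099·0.069168 = 0.028355

Final: 0.028355


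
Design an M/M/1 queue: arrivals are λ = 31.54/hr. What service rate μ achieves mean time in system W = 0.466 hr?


W = 1/(μ−λ) ⇒ μ − λ = 1/W = 1/0.466 = 2.1459
μ = λ + 1/W = 31.54 + 2.1459 = 33.6859 per hr

Final: 33.6859 /hr


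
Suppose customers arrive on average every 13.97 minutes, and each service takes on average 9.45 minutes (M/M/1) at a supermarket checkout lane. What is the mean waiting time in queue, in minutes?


λ = 60/13.97 = 4.2949 /hr
μ = 60/9.45 = 6.3492 /hr
ρ = λ/μ = 4.2949/6.3492 = 0.6764
Wq = ρ/(μ−λ) = 0.6764/(6.3492−4.2949) = 0.32929 hr
In minutes: 0.32929·60 = 19.757 min

Final: 19.757 min


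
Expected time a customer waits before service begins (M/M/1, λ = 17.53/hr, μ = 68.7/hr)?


ρ = 17.53/68.7 = 0.2552
Wq = ρ/(μ−λ) = 0.2552/(68.7 − 17.53) = 0.2552/51.17 = 0.004987 hr

Final: 0.004987 hr


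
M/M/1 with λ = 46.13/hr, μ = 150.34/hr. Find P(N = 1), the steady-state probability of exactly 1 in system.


ρ = 46.13/150.34 = 0.3068
P_n = (1−ρ)·ρ^n = (1 − 0.3068)·0.3068^1 = 0.6932·0.306838 = 0.212688

Final: 0.212688


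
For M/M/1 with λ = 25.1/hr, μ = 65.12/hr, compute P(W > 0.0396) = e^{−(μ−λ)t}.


W ~ Exponential(μ−λ) for M/M/1.
μ − λ = 65.12 − 25.1 = 40.0200
P(W > t) = e^{−(μ−λ)t} = e^{−1.5848} = 0.204990

Final: 0.204990


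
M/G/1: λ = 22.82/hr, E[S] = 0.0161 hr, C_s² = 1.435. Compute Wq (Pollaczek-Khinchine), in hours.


ρ = λ·E[S] = 22.82·0.0161 = 0.3674
E[S²] = E[S]²(1+C_s²) = 0.0161²·(1+1.435) = 0.0006312
Wq = λ·E[S²]/(2(1−ρ)) = 22.82·0.0006312/(2·0.6326) = 0.01138 hr

Final: 0.01138 hr


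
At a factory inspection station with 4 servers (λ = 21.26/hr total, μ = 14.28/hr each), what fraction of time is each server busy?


ρ = λ/(cμ) = 21.26/(4·14.28) = 21.26/57.12 = 0.3722

Final: 0.3722


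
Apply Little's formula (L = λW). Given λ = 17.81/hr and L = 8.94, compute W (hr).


W = L/λ = 8.94/17.81 = 0.5020 hr

Final: 0.5020 hr


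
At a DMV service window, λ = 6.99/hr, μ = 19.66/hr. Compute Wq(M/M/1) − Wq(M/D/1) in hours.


ρ = 6.99/19.66 = 0.3555
Wq(M/M/1) = ρ/(μ−λ) = 0.3555/12.67 = 0.02806 hr
Wq(M/D/1) = ρ/(2(μ−λ)) = 0.01403 hr
Savings = 0.02806 − 0.01403 = 0.01403 hr

Final: 0.01403 hr


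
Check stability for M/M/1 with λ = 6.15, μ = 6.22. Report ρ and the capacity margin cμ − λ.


Total capacity cμ = 1·6.22 = 6.22/hr
ρ = λ/(cμ) = 6.15/6.22 = 0.9887
Stable ⇔ ρ < 1: YES
Spare capacity = cμ − λ = 6.22 − 6.15 = 0.07/hr

Final: ρ = 0.9887; stable; margin = 0.07/hr


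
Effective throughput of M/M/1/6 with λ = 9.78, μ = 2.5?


ρ = 3.9120; P_K = (1−ρ)ρ^6/(1−ρ^7) = 0.744429
λ_eff = λ(1 − P_K) = 9.78·(1 − 0.744429) = 9.78·0.255571 = 2.4995 /hr

Final: 2.4995 /hr


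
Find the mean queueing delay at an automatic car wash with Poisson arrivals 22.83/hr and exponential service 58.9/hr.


ρ = 22.83/58.9 = 0.3876
Wq = ρ/(μ−λ) = 0.3876/(58.9 − 22.83) = 0.3876/36.07 = 0.01075 hr

Final: 0.01075 hr


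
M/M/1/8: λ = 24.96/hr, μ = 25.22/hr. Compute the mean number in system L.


ρ = 24.96/25.22 = 0.9897
L = ρ[1 − (K+1)ρ^K + Kρ^(K+1)] / [(1−ρ)(1−ρ^(K+1))]
Numerator: 0.9897·(1 − 9·0.920441 + 8·0.910952) = 0.003609
Denominator: (0.01031)·(0.089048) = 0.0009180
L = 0.003609/0.0009180 = 3.9309

Final: 3.9309


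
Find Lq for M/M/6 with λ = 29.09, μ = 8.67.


a = λ/μ = 3.3552; ρ = a/6 = 0.5592
P₀ = 0.033785
Lq = P₀·a^c·ρ / (c!·(1−ρ)²) = 0.033785·1426.74954·0.5592/(720·0.19430)
= 0.19268

Final: 0.19268


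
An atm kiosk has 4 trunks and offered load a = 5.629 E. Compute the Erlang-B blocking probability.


B(c,a) = (a^c/c!) / Σ_{k=0}^{c} a^k/k!
a^4/4! = 41.832494
Σ terms (k=0..4): 1.00000 + 5.62900 + 15.84282 + 29.72641 + 41.83249 = 94.030726
B = 41.832494/94.030726 = 0.444881

Final: 0.444881


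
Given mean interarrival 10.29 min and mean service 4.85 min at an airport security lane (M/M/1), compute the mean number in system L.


λ = 60/10.29 = 5.8309 /hr
μ = 60/4.85 = 12.3711 /hr
ρ = λ/μ = 5.8309/12.3711 = 0.4713
L = ρ/(1−ρ) = 0.4713/0.5287 = 0.8915

Final: 0.8915


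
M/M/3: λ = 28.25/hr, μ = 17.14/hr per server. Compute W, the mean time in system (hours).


a = 1.6482; ρ = 0.5494; P₀ = 0.176600
Lq = P₀·a^c·ρ/(c!(1−ρ)²) = 0.35658
Wq = Lq/λ = 0.35658/28.25 = 0.01262 hr
W = Wq + 1/μ = 0.01262 + 0.05834 = 0.07097 hr

Final: 0.07097 hr


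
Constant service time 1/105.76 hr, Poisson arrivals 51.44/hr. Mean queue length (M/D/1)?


ρ = 51.44/105.76 = 0.4864
M/D/1: Lq = ρ²/(2(1−ρ)) = 0.2366/(2·0.5136) = 0.23030

Final: 0.23030


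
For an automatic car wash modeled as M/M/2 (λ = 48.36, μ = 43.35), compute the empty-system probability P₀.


a = λ/μ = 48.36/43.35 = 1.1156; ρ = a/c = 0.5578
Σ_{k=0}^{1} a^k/k! (terms k=0..1) = 1.00000 + 1.11557 = 2.11557
Tail: a^2/(2!(1−ρ)) = 1.24450/(2·0.4422) = 1.40712
P₀ = 1/(2.11557 + 1.40712) = 1/3.52269 = 0.283874

Final: 0.283874


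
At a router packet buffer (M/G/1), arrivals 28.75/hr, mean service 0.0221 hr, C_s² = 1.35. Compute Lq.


ρ = λ·E[S] = 28.75·0.0221 = 0.6354
Lq = ρ²(1+C_s²)/(2(1−ρ)) = 0.4037·(1+1.35)/(2·0.3646)
= 0.4037·2.3500/0.7292 = 1.30092

Final: 1.30092


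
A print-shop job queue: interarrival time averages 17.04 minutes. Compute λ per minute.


λ = 1/(interarrival time) in consistent units.
1 minute = 1 min, so λ = 1/17.04 = 0.05869 per minute

Final: 0.05869 /min


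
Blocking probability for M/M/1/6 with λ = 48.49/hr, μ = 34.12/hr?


ρ = λ/μ = 48.49/34.12 = 1.4212
P_K = (1−ρ)ρ^K/(1−ρ^(K+1)) = (-0.4212·8.238705)/(1 − 11.708523)
= -3.469818/-10.708523 = 0.324024

Final: 0.324024


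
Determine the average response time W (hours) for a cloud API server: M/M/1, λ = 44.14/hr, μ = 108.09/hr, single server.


W = 1/(μ−λ) = 1/(108.09 − 44.14) = 1/63.95 = 0.01564 hr

Final: 0.01564 hr


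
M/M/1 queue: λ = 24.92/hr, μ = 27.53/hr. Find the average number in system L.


ρ = λ/μ = 24.92/27.53 = 0.9052
L = ρ/(1−ρ) = 0.9052/(1 − 0.9052) = 0.9052/0.09481 = 9.5479

Final: 9.5479


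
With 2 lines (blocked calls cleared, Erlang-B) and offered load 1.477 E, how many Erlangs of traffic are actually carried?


B(2,1.477) = 0.305728 (Erlang-B)
Carried load = a(1 − B) = 1.477·(1 − 0.305728) = 1.477·0.694272 = 1.0254 E

Final: 1.0254 Erlangs


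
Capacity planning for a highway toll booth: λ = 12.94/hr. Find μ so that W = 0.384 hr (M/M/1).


W = 1/(μ−λ) ⇒ μ − λ = 1/W = 1/0.384 = 2.6042
μ = λ + 1/W = 12.94 + 2.6042 = 15.5442 per hr

Final: 15.5442 /hr


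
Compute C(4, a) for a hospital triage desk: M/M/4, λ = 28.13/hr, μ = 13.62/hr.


a = λ/μ = 2.0653; ρ = a/4 = 0.5163
P₀ = 0.121447 (from M/M/c formula)
C(c,a) = [a^c/(c!(1−ρ))]·P₀ = [18.19577/(24·0.4837)]·0.121447
= 1.56753·0.121447 = 0.190372

Final: 0.190372


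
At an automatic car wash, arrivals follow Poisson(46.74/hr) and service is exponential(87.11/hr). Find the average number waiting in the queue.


ρ = 46.74/87.11 = 0.5366
Lq = ρ²/(1−ρ) = 0.2879/0.4634 = 0.6212

Final: 0.6212


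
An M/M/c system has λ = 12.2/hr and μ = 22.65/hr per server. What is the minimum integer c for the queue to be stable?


Stability requires cμ > λ ⇔ c > λ/μ.
λ/μ = 12.2/22.65 = 0.5386
Minimum integer c = ⌊0.5386⌋ + 1 = 1
Check: 1·22.65 = 22.65 > 12.2, while 0·22.65 = 0.00 ≤ 12.2

Final: 1 servers


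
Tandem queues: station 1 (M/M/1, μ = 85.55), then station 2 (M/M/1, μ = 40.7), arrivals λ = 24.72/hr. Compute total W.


Each node sees arrival rate λ = 24.72/hr (tandem ⇒ throughput preserved).
W₁ = 1/(μ₁−λ) = 1/(85.55−24.72) = 0.01644 hr
W₂ = 1/(μ₂−λ) = 1/(40.7−24.72) = 0.06258 hr
W_total = W₁ + W₂ = 0.01644 + 0.06258 = 0.07902 hr

Final: 0.07902 hr


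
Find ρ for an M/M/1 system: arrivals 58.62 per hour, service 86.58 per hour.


ρ = λ/μ = 58.62/86.58 = 0.6771

Final: 0.6771


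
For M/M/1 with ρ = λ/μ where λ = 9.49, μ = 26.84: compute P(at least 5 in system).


ρ = 9.49/26.84 = 0.3536
P(N ≥ n) = ρ^n = 0.3536^5 = 0.005526

Final: 0.005526


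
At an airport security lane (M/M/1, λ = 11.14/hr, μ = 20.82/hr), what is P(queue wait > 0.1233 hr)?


ρ = 11.14/20.82 = 0.5351
P(Wq > t) = ρ·e^{−(μ−λ)t} = 0.5351·e^{−1.1935}
= 0.5351·0.303145 = 0.162202

Final: 0.162202


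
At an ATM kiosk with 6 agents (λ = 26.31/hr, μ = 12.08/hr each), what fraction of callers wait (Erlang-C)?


a = λ/μ = 2.1780; ρ = a/6 = 0.3630
P₀ = 0.112989 (from M/M/c formula)
C(c,a) = [a^c/(c!(1−ρ))]·P₀ = [106.73909/(720·0.6370)]·0.112989
= 0.23273·0.112989 = 0.026296

Final: 0.026296


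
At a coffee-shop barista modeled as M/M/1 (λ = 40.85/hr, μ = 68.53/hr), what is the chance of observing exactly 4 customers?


ρ = 40.85/68.53 = 0.5961
P_n = (1−ρ)·ρ^n = (1 − 0.5961)·0.5961^4 = 0.4039·0.126254 = 0.050995

Final: 0.050995


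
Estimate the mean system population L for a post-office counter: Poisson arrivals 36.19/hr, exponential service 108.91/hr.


ρ = λ/μ = 36.19/108.91 = 0.3323
L = ρ/(1−ρ) = 0.3323/(1 − 0.3323) = 0.3323/0.6677 = 0.4977

Final: 0.4977


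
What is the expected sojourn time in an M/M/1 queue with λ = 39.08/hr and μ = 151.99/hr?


W = 1/(μ−λ) = 1/(151.99 − 39.08) = 1/112.91 = 0.008857 hr

Final: 0.008857 hr


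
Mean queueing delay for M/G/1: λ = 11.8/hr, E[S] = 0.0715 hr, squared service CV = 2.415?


ρ = λ·E[S] = 11.8·0.0715 = 0.8437
E[S²] = E[S]²(1+C_s²) = 0.0715²·(1+2.415) = 0.017458
Wq = λ·E[S²]/(2(1−ρ)) = 11.8·0.017458/(2·0.1563) = 0.65902 hr

Final: 0.65902 hr


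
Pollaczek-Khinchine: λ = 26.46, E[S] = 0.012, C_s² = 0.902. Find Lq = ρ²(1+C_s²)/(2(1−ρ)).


ρ = λ·E[S] = 26.46·0.012 = 0.3175
Lq = ρ²(1+C_s²)/(2(1−ρ)) = 0.1008·(1+0.902)/(2·0.6825)
= 0.1008·1.9020/1.3650 = 0.14049

Final: 0.14049


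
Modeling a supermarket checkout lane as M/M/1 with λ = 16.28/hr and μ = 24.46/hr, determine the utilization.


ρ = λ/μ = 16.28/24.46 = 0.6656

Final: 0.6656


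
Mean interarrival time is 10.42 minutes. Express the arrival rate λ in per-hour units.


λ = 1/(interarrival time) in consistent units.
1 hour = 60 min, so λ = 60/10.42 = 5.7582 per hour

Final: 5.7582 /hr


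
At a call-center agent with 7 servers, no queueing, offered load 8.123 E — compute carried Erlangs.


B(7,8.123) = 0.315062 (Erlang-B)
Carried load = a(1 − B) = 8.123·(1 − 0.315062) = 8.123·0.684938 = 5.5638 E

Final: 5.5638 Erlangs


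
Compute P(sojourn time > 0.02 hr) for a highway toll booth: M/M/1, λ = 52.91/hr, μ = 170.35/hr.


W ~ Exponential(μ−λ) for M/M/1.
μ − λ = 170.35 − 52.91 = 117.4400
P(W > t) = e^{−(μ−λ)t} = e^{−2.3488} = 0.095484

Final: 0.095484


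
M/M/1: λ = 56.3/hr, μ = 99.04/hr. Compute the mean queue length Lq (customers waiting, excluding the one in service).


ρ = 56.3/99.04 = 0.5685
Lq = ρ²/(1−ρ) = 0.3231/0.4315 = 0.7488

Final: 0.7488


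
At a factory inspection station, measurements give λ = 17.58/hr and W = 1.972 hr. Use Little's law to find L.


L = λW = 17.58·1.972 = 34.6678

Final: 34.6678


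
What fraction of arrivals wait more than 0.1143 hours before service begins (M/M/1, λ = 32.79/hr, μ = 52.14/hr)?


ρ = 32.79/52.14 = 0.6289
P(Wq > t) = ρ·e^{−(μ−λ)t} = 0.6289·e^{−2.2117}
= 0.6289·0.109514 = 0.068871

Final: 0.068871


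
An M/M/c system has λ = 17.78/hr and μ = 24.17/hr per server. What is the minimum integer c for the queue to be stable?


Stability requires cμ > λ ⇔ c > λ/μ.
λ/μ = 17.78/24.17 = 0.7356
Minimum integer c = ⌊0.7356⌋ + 1 = 1
Check: 1·24.17 = 24.17 > 17.78, while 0·24.17 = 0.00 ≤ 17.78

Final: 1 servers


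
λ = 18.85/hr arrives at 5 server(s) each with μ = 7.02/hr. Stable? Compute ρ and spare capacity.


Total capacity cμ = 5·7.02 = 35.10/hr
ρ = λ/(cμ) = 18.85/35.10 = 0.5370
Stable ⇔ ρ < 1: YES
Spare capacity = cμ − λ = 35.10 − 18.85 = 16.25/hr

Final: ρ = 0.5370; stable; margin = 16.25/hr


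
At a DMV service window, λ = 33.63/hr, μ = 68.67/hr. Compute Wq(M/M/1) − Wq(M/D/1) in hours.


ρ = 33.63/68.67 = 0.4897
Wq(M/M/1) = ρ/(μ−λ) = 0.4897/35.04 = 0.01398 hr
Wq(M/D/1) = ρ/(2(μ−λ)) = 0.006988 hr
Savings = 0.01398 − 0.006988 = 0.006988 hr

Final: 0.006988 hr


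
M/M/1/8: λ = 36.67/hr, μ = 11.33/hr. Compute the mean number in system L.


ρ = 36.67/11.33 = 3.2365
L = ρ[1 − (K+1)ρ^K + Kρ^(K+1)] / [(1−ρ)(1−ρ^(K+1))]
Numerator: 3.2365·(1 − 9·12040.596446 + 8·38969.873934) = 658294.866930
Denominator: (-2.2365)·(-38968.873934) = 87155.451500
L = 658294.866930/87155.451500 = 7.5531

Final: 7.5531


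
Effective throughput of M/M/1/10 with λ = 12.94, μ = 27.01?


ρ = 0.4791; P_K = (1−ρ)ρ^10/(1−ρ^11) = 0.0003319
λ_eff = λ(1 − P_K) = 12.94·(1 − 0.0003319) = 12.94·0.999668 = 12.9357 /hr

Final: 12.9357 /hr


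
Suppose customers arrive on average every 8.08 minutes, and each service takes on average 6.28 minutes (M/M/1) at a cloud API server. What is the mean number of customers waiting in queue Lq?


λ = 60/8.08 = 7.4257 /hr
μ = 60/6.28 = 9.5541 /hr
ρ = λ/μ = 7.4257/9.5541 = 0.7772
Lq = ρ²/(1−ρ) = 0.6041/0.2228 = 2.7117

Final: 2.7117


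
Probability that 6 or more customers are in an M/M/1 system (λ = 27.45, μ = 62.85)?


ρ = 27.45/62.85 = 0.4368
P(N ≥ n) = ρ^n = 0.4368^6 = 0.006941

Final: 0.006941


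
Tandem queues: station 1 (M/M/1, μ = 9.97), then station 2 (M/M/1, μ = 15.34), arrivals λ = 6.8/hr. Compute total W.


Each node sees arrival rate λ = 6.8/hr (tandem ⇒ throughput preserved).
W₁ = 1/(μ₁−λ) = 1/(9.97−6.8) = 0.31546 hr
W₂ = 1/(μ₂−λ) = 1/(15.34−6.8) = 0.11710 hr
W_total = W₁ + W₂ = 0.31546 + 0.11710 = 0.43255 hr

Final: 0.43255 hr


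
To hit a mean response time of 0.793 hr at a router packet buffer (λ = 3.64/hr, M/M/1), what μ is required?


W = 1/(μ−λ) ⇒ μ − λ = 1/W = 1/0.793 = 1.2610
μ = λ + 1/W = 3.64 + 1.2610 = 4.9010 per hr

Final: 4.9010 /hr


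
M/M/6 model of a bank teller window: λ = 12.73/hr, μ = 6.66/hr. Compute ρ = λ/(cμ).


ρ = λ/(cμ) = 12.73/(6·6.66) = 12.73/39.96 = 0.3186

Final: 0.3186


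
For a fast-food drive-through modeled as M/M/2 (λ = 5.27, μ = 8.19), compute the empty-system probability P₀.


a = λ/μ = 5.27/8.19 = 0.6435; ρ = a/c = 0.3217
Σ_{k=0}^{1} a^k/k! (terms k=0..1) = 1.00000 + 0.64347 = 1.64347
Tail: a^2/(2!(1−ρ)) = 0.41405/(2·0.6783) = 0.30523
P₀ = 1/(1.64347 + 0.30523) = 1/1.94869 = 0.513164

Final: 0.513164


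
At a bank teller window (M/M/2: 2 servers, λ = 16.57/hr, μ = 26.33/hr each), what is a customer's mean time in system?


a = 0.6293; ρ = 0.3147; P₀ = 0.521306
Lq = P₀·a^c·ρ/(c!(1−ρ)²) = 0.06916
Wq = Lq/λ = 0.06916/16.57 = 0.004174 hr
W = Wq + 1/μ = 0.004174 + 0.03798 = 0.04215 hr

Final: 0.04215 hr


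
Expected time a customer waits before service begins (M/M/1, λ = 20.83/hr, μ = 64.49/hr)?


ρ = 20.83/64.49 = 0.3230
Wq = ρ/(μ−λ) = 0.3230/(64.49 − 20.83) = 0.3230/43.66 = 0.007398 hr

Final: 0.007398 hr


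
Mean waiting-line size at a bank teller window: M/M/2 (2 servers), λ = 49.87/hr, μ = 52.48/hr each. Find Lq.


a = λ/μ = 0.9503; ρ = a/2 = 0.4751
P₀ = 0.355810
Lq = P₀·a^c·ρ / (c!·(1−ρ)²) = 0.355810·0.90301·0.4751/(2·0.27548)
= 0.27707

Final: 0.27707


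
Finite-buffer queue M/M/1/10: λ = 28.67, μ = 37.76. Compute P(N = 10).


ρ = λ/μ = 28.67/37.76 = 0.7593
P_K = (1−ρ)ρ^K/(1−ρ^(K+1)) = (0.2407·0.063673)/(1 − 0.048345)
= 0.015328/0.951655 = 0.016107

Final: 0.016107


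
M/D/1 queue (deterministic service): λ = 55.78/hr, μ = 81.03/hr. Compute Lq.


ρ = 55.78/81.03 = 0.6884
M/D/1: Lq = ρ²/(2(1−ρ)) = 0.4739/(2·0.3116) = 0.76036

Final: 0.76036


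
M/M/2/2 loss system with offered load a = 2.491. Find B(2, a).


B(c,a) = (a^c/c!) / Σ_{k=0}^{c} a^k/k!
a^2/2! = 3.102541
Σ terms (k=0..2): 1.00000 + 2.49100 + 3.10254 = 6.593541
B = 3.102541/6.593541 = 0.470542

Final: 0.470542


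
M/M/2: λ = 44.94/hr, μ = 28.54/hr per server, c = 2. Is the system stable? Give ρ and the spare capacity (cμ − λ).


Total capacity cμ = 2·28.54 = 57.08/hr
ρ = λ/(cμ) = 44.94/57.08 = 0.7873
Stable ⇔ ρ < 1: YES
Spare capacity = cμ − λ = 57.08 − 44.94 = 12.14/hr

Final: ρ = 0.7873; stable; margin = 12.14/hr


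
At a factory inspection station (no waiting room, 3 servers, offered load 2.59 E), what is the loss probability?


B(c,a) = (a^c/c!) / Σ_{k=0}^{c} a^k/k!
a^3/3! = 2.895663
Σ terms (k=0..3): 1.00000 + 2.59000 + 3.35405 + 2.89566 = 9.839713
B = 2.895663/9.839713 = 0.294283

Final: 0.294283


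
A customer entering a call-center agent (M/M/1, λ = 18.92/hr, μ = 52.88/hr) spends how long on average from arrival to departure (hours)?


W = 1/(μ−λ) = 1/(52.88 − 18.92) = 1/33.96 = 0.02945 hr

Final: 0.02945 hr


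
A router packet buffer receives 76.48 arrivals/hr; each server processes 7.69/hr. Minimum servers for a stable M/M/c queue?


Stability requires cμ > λ ⇔ c > λ/μ.
λ/μ = 76.48/7.69 = 9.9454
Minimum integer c = ⌊9.9454⌋ + 1 = 10
Check: 10·7.69 = 76.90 > 76.48, while 9·7.69 = 69.21 ≤ 76.48

Final: 10 servers


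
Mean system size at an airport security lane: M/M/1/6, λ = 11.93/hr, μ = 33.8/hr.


ρ = 11.93/33.8 = 0.3530
L = ρ[1 − (K+1)ρ^K + Kρ^(K+1)] / [(1−ρ)(1−ρ^(K+1))]
Numerator: 0.3530·(1 − 7·0.001933 + 6·0.0006824) = 0.349627
Denominator: (0.6470)·(0.999318) = 0.646600
L = 0.349627/0.646600 = 0.5407

Final: 0.5407


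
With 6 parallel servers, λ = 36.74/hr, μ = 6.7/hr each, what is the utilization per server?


ρ = λ/(cμ) = 36.74/(6·6.7) = 36.74/40.20 = 0.9139

Final: 0.9139


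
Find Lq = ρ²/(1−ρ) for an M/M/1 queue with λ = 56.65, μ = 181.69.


ρ = 56.65/181.69 = 0.3118
Lq = ρ²/(1−ρ) = 0.09722/0.6882 = 0.1413

Final: 0.1413


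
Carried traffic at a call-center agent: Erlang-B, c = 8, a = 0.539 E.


B(8,0.539) = 0.0000001031 (Erlang-B)
Carried load = a(1 − B) = 0.539·(1 − 0.0000001031) = 0.539·1.000000 = 0.5390 E

Final: 0.5390 Erlangs


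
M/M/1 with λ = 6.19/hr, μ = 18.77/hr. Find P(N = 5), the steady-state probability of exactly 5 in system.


ρ = 6.19/18.77 = 0.3298
P_n = (1−ρ)·ρ^n = (1 − 0.3298)·0.3298^5 = 0.6702·0.003901 = 0.002614

Final: 0.002614


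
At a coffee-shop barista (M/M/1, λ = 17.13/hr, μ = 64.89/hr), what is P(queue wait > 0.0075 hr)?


ρ = 17.13/64.89 = 0.2640
P(Wq > t) = ρ·e^{−(μ−λ)t} = 0.2640·e^{−0.3582}
= 0.2640·0.698933 = 0.184508

Final: 0.184508


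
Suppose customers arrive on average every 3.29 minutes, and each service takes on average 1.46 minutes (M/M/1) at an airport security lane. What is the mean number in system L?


λ = 60/3.29 = 18.2371 /hr
μ = 60/1.46 = 41.0959 /hr
ρ = λ/μ = 18.2371/41.0959 = 0.4438
L = ρ/(1−ρ) = 0.4438/0.5562 = 0.7978

Final: 0.7978


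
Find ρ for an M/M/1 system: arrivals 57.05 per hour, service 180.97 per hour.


ρ = λ/μ = 57.05/180.97 = 0.3152

Final: 0.3152


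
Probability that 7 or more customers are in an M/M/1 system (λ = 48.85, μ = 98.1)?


ρ = 48.85/98.1 = 0.4980
P(N ≥ n) = ρ^n = 0.4980^7 = 0.007592

Final: 0.007592


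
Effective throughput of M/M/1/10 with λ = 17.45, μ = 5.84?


ρ = 2.9880; P_K = (1−ρ)ρ^10/(1−ρ^11) = 0.665333
λ_eff = λ(1 − P_K) = 17.45·(1 − 0.665333) = 17.45·0.334667 = 5.8399 /hr

Final: 5.8399 /hr


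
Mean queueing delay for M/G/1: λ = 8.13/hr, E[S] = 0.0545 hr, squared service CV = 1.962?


ρ = λ·E[S] = 8.13·0.0545 = 0.4431
E[S²] = E[S]²(1+C_s²) = 0.0545²·(1+1.962) = 0.008798
Wq = λ·E[S²]/(2(1−ρ)) = 8.13·0.008798/(2·0.5569) = 0.06422 hr

Final: 0.06422 hr


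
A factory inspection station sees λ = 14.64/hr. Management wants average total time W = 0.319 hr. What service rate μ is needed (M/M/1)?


W = 1/(μ−λ) ⇒ μ − λ = 1/W = 1/0.319 = 3.1348
μ = λ + 1/W = 14.64 + 3.1348 = 17.7748 per hr

Final: 17.7748 /hr


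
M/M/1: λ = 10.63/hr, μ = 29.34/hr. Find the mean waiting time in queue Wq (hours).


ρ = 10.63/29.34 = 0.3623
Wq = ρ/(μ−λ) = 0.3623/(29.34 − 10.63) = 0.3623/18.71 = 0.01936 hr

Final: 0.01936 hr


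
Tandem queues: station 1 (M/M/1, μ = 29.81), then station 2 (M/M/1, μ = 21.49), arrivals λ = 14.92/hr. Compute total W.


Each node sees arrival rate λ = 14.92/hr (tandem ⇒ throughput preserved).
W₁ = 1/(μ₁−λ) = 1/(29.81−14.92) = 0.06716 hr
W₂ = 1/(μ₂−λ) = 1/(21.49−14.92) = 0.15221 hr
W_total = W₁ + W₂ = 0.06716 + 0.15221 = 0.21937 hr

Final: 0.21937 hr


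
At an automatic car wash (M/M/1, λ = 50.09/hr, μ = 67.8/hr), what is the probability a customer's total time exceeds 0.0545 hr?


W ~ Exponential(μ−λ) for M/M/1.
μ − λ = 67.8 − 50.09 = 17.7100
P(W > t) = e^{−(μ−λ)t} = e^{−0.9652} = 0.380909

Final: 0.380909


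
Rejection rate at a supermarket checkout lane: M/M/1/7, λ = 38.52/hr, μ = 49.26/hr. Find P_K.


ρ = λ/μ = 38.52/49.26 = 0.7820
P_K = (1−ρ)ρ^K/(1−ρ^(K+1)) = (0.2180·0.178790)/(1 − 0.139809)
= 0.038981/0.860191 = 0.045317

Final: 0.045317


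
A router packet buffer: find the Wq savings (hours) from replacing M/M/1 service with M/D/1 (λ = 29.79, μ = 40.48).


ρ = 29.79/40.48 = 0.7359
Wq(M/M/1) = ρ/(μ−λ) = 0.7359/10.69 = 0.06884 hr
Wq(M/D/1) = ρ/(2(μ−λ)) = 0.03442 hr
Savings = 0.06884 − 0.03442 = 0.03442 hr

Final: 0.03442 hr


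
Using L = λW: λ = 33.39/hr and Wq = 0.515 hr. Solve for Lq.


Lq = λWq = 33.39·0.515 = 17.1959

Final: 17.1959


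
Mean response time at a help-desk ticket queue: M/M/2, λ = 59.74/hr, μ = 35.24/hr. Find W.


a = 1.6952; ρ = 0.8476; P₀ = 0.082476
Lq = P₀·a^c·ρ/(c!(1−ρ)²) = 4.32591
Wq = Lq/λ = 4.32591/59.74 = 0.07241 hr
W = Wq + 1/μ = 0.07241 + 0.02838 = 0.10079 hr

Final: 0.10079 hr


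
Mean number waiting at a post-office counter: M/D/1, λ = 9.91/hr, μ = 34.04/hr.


ρ = 9.91/34.04 = 0.2911
M/D/1: Lq = ρ²/(2(1−ρ)) = 0.08476/(2·0.7089) = 0.05978

Final: 0.05978


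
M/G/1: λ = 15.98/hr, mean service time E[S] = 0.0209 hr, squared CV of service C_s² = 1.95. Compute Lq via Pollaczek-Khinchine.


ρ = λ·E[S] = 15.98·0.0209 = 0.3340
Lq = ρ²(1+C_s²)/(2(1−ρ)) = 0.1115·(1+1.95)/(2·0.6660)
= 0.1115·2.9500/1.3320 = 0.24703

Final: 0.24703


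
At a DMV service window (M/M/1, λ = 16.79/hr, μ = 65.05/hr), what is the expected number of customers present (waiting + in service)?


ρ = λ/μ = 16.79/65.05 = 0.2581
L = ρ/(1−ρ) = 0.2581/(1 − 0.2581) = 0.2581/0.7419 = 0.3479

Final: 0.3479


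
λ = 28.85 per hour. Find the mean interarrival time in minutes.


Mean interarrival time = 1/λ = 1/28.85 hour = 0.03466 hour
In minutes: 0.03466 × 60 = 2.0797 min

Final: 2.0797 min


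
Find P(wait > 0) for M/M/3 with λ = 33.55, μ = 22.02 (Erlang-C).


a = λ/μ = 1.5236; ρ = a/3 = 0.5079
P₀ = 0.204828 (from M/M/c formula)
C(c,a) = [a^c/(c!(1−ρ))]·P₀ = [3.53692/(6·0.4921)]·0.204828
= 1.19783·0.204828 = 0.245349

Final: 0.245349


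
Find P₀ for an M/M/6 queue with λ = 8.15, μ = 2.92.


a = λ/μ = 8.15/2.92 = 2.7911; ρ = a/c = 0.4652
Σ_{k=0}^{5} a^k/k! (terms k=0..5) = 1.00000 + 2.79110 + 3.89511 + 3.62387 + 2.52864 + 1.41154 = 15.25026
Tail: a^6/(6!(1−ρ)) = 472.76851/(720·0.5348) = 1.22775
P₀ = 1/(15.25026 + 1.22775) = 1/16.47801 = 0.060687

Final: 0.060687


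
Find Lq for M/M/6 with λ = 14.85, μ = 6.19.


a = λ/μ = 2.3990; ρ = a/6 = 0.3998
P₀ = 0.090404
Lq = P₀·a^c·ρ / (c!·(1−ρ)²) = 0.090404·190.64035·0.3998/(720·0.36019)
= 0.02657

Final: 0.02657


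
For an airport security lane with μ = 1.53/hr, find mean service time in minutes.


Mean service time = 1/μ = 1/1.53 hour = 0.65359 hour
In minutes: 0.65359 × 60 = 39.2157 min

Final: 39.2157 min


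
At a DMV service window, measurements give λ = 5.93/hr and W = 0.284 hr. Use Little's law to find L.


L = λW = 5.93·0.284 = 1.6841

Final: 1.6841


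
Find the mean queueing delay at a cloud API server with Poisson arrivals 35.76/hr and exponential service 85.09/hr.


ρ = 35.76/85.09 = 0.4203
Wq = ρ/(μ−λ) = 0.4203/(85.09 − 35.76) = 0.4203/49.33 = 0.008519 hr

Final: 0.008519 hr


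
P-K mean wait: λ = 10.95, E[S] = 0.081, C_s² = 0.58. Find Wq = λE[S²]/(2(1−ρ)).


ρ = λ·E[S] = 10.95·0.081 = 0.8870
E[S²] = E[S]²(1+C_s²) = 0.081²·(1+0.58) = 0.010366
Wq = λ·E[S²]/(2(1−ρ)) = 10.95·0.010366/(2·0.1130) = 0.50204 hr

Final: 0.50204 hr


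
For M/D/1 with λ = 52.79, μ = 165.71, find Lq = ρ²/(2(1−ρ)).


ρ = 52.79/165.71 = 0.3186
M/D/1: Lq = ρ²/(2(1−ρ)) = 0.1015/(2·0.6814) = 0.07447

Final: 0.07447


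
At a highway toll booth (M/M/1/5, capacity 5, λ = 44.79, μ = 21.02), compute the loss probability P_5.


ρ = λ/μ = 44.79/21.02 = 2.1308
P_K = (1−ρ)ρ^K/(1−ρ^(K+1)) = (-1.1308·43.928033)/(1 − 93.603072)
= -49.675040/-92.603072 = 0.536430

Final: 0.536430


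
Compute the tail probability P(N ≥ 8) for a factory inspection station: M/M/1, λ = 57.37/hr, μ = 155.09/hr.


ρ = 57.37/155.09 = 0.3699
P(N ≥ n) = ρ^n = 0.3699^8 = 0.0003506

Final: 0.0003506


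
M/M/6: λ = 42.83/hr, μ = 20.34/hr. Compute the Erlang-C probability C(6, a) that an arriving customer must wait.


a = λ/μ = 2.1057; ρ = a/6 = 0.3510
P₀ = 0.121514 (from M/M/c formula)
C(c,a) = [a^c/(c!(1−ρ))]·P₀ = [87.17315/(720·0.6490)]·0.121514
= 0.18654·0.121514 = 0.022667

Final: 0.022667


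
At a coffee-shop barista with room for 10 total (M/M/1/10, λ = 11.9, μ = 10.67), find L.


ρ = 11.9/10.67 = 1.1153
L = ρ[1 − (K+1)ρ^K + Kρ^(K+1)] / [(1−ρ)(1−ρ^(K+1))]
Numerator: 1.1153·(1 − 11·2.977319 + 10·3.320534) = 1.622537
Denominator: (-0.1153)·(-2.320534) = 0.267503
L = 1.622537/0.267503 = 6.0655

Final: 6.0655


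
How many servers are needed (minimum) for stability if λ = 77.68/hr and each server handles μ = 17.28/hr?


Stability requires cμ > λ ⇔ c > λ/μ.
λ/μ = 77.68/17.28 = 4.4954
Minimum integer c = ⌊4.4954⌋ + 1 = 5
Check: 5·17.28 = 86.40 > 77.68, while 4·17.28 = 69.12 ≤ 77.68

Final: 5 servers


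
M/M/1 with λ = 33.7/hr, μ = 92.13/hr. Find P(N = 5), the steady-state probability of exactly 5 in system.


ρ = 33.7/92.13 = 0.3658
P_n = (1−ρ)·ρ^n = (1 − 0.3658)·0.3658^5 = 0.6342·0.006549 = 0.004153

Final: 0.004153


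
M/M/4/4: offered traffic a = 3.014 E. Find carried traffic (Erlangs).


B(4,3.014) = 0.207663 (Erlang-B)
Carried load = a(1 − B) = 3.014·(1 − 0.207663) = 3.014·0.792337 = 2.3881 E

Final: 2.3881 Erlangs


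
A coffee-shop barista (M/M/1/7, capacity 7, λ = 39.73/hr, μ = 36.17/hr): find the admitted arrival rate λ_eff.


ρ = 1.0984; P_K = (1−ρ)ρ^7/(1−ρ^8) = 0.169670
λ_eff = λ(1 − P_K) = 39.73·(1 − 0.169670) = 39.73·0.830330 = 32.9890 /hr

Final: 32.9890 /hr


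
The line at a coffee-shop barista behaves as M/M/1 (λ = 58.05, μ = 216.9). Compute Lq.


ρ = 58.05/216.9 = 0.2676
Lq = ρ²/(1−ρ) = 0.07163/0.7324 = 0.09780

Final: 0.09780


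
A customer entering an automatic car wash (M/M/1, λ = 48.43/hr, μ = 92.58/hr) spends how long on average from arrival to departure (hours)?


W = 1/(μ−λ) = 1/(92.58 − 48.43) = 1/44.15 = 0.02265 hr

Final: 0.02265 hr


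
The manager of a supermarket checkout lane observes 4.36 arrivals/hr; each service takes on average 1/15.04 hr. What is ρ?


ρ = λ/μ = 4.36/15.04 = 0.2899

Final: 0.2899


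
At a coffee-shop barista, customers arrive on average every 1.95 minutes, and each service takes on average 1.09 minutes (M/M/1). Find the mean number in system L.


λ = 60/1.95 = 30.7692 /hr
μ = 60/1.09 = 55.0459 /hr
ρ = λ/μ = 30.7692/55.0459 = 0.5590
L = ρ/(1−ρ) = 0.5590/0.4410 = 1.2674

Final: 1.2674


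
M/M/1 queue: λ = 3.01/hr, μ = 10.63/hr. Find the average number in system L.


ρ = λ/μ = 3.01/10.63 = 0.2832
L = ρ/(1−ρ) = 0.2832/(1 − 0.2832) = 0.2832/0.7168 = 0.3950

Final: 0.3950


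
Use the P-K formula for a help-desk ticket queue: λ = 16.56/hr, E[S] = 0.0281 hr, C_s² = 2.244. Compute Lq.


ρ = λ·E[S] = 16.56·0.0281 = 0.4653
Lq = ρ²(1+C_s²)/(2(1−ρ)) = 0.2165·(1+2.244)/(2·0.5347)
= 0.2165·3.2440/1.0693 = 0.65691

Final: 0.65691


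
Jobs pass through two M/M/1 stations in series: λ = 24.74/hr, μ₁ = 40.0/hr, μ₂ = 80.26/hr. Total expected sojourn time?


Each node sees arrival rate λ = 24.74/hr (tandem ⇒ throughput preserved).
W₁ = 1/(μ₁−λ) = 1/(40.0−24.74) = 0.06553 hr
W₂ = 1/(μ₂−λ) = 1/(80.26−24.74) = 0.01801 hr
W_total = W₁ + W₂ = 0.06553 + 0.01801 = 0.08354 hr

Final: 0.08354 hr
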